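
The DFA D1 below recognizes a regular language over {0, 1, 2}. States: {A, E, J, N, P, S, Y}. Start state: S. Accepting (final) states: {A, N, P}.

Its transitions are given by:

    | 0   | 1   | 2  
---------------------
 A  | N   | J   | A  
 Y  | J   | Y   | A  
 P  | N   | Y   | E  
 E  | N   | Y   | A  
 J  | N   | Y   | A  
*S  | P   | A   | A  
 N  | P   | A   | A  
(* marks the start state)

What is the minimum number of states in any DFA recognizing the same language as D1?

Every state is reachable, so we keep all 7.
Start with accepting vs non-accepting: {A,N,P} | {E,J,S,Y}.
Refine {A,N,P} on symbol 1: members go to different blocks, giving {A,P} and {N}.
Split {A,P} by δ(·,2) → {A} and {P}.
On input 0, block {E,J,S,Y} splits into {E,J} and {S} and {Y}.
No further refinement is possible. Final partition (6 blocks): {A} | {E,J} | {N} | {P} | {S} | {Y}.

6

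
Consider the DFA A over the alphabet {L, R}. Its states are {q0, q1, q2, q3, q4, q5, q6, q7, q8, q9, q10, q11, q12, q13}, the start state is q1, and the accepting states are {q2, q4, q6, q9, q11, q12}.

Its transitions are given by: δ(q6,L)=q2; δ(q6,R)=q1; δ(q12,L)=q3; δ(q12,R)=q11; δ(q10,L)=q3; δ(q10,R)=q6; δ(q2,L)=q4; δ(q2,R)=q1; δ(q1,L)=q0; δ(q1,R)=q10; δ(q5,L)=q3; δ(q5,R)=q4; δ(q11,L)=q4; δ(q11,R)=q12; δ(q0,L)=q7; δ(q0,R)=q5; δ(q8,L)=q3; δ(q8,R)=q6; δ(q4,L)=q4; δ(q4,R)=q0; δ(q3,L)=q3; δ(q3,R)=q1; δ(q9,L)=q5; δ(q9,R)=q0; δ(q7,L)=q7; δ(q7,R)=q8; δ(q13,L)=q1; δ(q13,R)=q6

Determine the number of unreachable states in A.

4

No path from q1 leads to q9, q11, q12, q13; the other 10 states are all reachable.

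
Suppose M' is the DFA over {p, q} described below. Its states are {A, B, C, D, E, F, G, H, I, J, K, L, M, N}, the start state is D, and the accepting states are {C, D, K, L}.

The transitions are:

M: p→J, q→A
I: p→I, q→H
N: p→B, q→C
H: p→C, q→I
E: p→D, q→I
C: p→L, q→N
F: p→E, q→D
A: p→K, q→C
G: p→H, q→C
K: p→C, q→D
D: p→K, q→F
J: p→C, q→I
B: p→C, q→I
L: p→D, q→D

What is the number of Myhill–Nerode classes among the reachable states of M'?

First remove the unreachable states {A,G,J,M}; 10 states remain.
Initial partition by acceptance: {C,D,K,L} | {B,E,F,H,I,N}.
Split {C,D,K,L} by δ(·,q) → {C,D} and {K,L}.
Split {B,E,F,H,I,N} by δ(·,p) → {B,E,H} and {F,I,N}.
Refine {F,I,N} on symbol p: members go to different blocks, giving {F,N} and {I}.
The partition is now stable with 5 blocks: {C,D} | {B,E,H} | {K,L} | {F,N} | {I}.

5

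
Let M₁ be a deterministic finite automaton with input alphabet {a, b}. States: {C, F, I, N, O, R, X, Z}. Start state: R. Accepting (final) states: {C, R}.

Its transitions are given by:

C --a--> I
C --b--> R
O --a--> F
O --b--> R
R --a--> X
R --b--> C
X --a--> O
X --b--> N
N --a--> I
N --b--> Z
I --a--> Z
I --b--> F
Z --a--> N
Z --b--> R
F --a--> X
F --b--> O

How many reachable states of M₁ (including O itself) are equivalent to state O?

All states are reachable from the start state.
Initial partition by acceptance: {C,R} | {F,I,N,O,X,Z}.
Refine {F,I,N,O,X,Z} on symbol b: members go to different blocks, giving {F,I,N,X} and {O,Z}.
On input a, block {F,I,N,X} splits into {F,N} and {I,X}.
No further refinement is possible. Final partition (4 blocks): {C,R} | {F,N} | {O,Z} | {I,X}.
State O belongs to the block {O,Z}, which has 2 states.

2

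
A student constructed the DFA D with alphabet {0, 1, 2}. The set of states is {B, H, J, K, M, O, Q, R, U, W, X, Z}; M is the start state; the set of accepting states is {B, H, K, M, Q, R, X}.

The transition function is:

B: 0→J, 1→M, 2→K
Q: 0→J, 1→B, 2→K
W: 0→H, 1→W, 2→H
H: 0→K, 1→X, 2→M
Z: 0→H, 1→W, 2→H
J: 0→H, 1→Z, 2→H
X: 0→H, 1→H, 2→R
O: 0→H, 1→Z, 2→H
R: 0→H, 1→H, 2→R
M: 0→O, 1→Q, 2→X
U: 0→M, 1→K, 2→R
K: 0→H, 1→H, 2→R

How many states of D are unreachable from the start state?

Starting at M and following transitions, the reachable set is {B, H, J, K, M, O, Q, R, W, X, Z}. That leaves U unreachable — 1 in total.

1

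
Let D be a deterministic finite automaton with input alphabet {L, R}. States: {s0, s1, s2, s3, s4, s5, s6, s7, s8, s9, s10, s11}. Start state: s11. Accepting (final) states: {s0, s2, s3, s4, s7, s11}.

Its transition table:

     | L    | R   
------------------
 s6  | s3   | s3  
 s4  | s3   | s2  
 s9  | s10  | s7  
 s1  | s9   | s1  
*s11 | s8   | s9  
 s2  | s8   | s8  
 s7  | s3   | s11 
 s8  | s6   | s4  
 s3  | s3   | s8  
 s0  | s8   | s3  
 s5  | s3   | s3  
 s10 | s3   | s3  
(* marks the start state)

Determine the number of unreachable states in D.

3

No path from s11 leads to s0, s1, s5; the other 9 states are all reachable.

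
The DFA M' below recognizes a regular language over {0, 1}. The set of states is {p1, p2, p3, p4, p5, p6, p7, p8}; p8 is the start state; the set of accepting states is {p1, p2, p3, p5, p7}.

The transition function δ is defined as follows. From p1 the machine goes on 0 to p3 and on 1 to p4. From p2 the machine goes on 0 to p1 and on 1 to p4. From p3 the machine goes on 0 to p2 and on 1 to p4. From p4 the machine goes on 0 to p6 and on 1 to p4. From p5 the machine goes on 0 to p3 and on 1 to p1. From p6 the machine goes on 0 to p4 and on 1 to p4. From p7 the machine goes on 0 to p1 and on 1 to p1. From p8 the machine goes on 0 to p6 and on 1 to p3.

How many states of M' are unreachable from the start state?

2

Starting at p8 and following transitions, the reachable set is {p1, p2, p3, p4, p6, p8}. That leaves p5, p7 unreachable — 2 in total.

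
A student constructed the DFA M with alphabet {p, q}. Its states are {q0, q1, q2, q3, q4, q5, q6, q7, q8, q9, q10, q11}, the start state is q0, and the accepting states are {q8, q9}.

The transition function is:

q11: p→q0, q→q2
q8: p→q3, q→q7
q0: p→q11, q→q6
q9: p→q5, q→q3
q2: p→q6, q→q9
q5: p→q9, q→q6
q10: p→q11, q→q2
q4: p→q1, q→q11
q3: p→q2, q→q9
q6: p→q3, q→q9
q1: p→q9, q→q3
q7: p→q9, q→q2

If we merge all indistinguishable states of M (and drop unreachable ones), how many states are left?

4

Reachable states from the start: {q0,q2,q3,q5,q6,q9,q11}. Unreachable: {q1,q4,q7,q8,q10} — drop them.
Initial partition by acceptance: {q9} | {q0,q2,q3,q5,q6,q11}.
On input p, block {q0,q2,q3,q5,q6,q11} splits into {q0,q2,q3,q6,q11} and {q5}.
Refine {q0,q2,q3,q6,q11} on symbol q: members go to different blocks, giving {q2,q3,q6} and {q0,q11}.
The partition is now stable with 4 blocks: {q9} | {q2,q3,q6} | {q5} | {q0,q11}.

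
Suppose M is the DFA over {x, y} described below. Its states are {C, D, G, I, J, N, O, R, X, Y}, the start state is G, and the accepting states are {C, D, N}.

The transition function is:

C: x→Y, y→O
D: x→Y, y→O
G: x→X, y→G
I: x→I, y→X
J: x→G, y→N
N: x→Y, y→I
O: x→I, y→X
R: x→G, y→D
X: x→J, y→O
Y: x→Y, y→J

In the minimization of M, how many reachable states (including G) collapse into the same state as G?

1

States {C,D,R} cannot be reached from the start state, so discard them.
P0 = {N} | {G,I,J,O,X,Y}.
Refine {G,I,J,O,X,Y} on symbol y: members go to different blocks, giving {G,I,O,X,Y} and {J}.
On input x, block {G,I,O,X,Y} splits into {G,I,O,Y} and {X}.
On input x, block {G,I,O,Y} splits into {I,O,Y} and {G}.
On input y, block {I,O,Y} splits into {I,O} and {Y}.
No further refinement is possible. Final partition (6 blocks): {N} | {I,O} | {J} | {X} | {G} | {Y}.
The equivalence class containing G is {G}, of size 1.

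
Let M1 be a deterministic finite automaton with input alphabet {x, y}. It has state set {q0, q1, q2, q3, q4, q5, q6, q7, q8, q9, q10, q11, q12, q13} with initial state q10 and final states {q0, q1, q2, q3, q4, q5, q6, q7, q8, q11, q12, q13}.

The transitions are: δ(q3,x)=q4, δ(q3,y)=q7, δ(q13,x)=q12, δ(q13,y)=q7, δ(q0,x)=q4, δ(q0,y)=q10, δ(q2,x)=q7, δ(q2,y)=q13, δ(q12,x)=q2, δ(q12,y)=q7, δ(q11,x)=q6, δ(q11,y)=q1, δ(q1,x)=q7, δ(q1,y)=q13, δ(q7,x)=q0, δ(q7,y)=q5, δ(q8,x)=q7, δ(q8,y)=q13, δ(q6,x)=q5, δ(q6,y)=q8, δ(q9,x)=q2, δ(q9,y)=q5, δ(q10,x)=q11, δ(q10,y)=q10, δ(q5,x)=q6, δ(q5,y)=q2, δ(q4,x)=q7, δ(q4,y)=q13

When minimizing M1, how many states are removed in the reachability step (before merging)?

2

No path from q10 leads to q3, q9; the other 12 states are all reachable.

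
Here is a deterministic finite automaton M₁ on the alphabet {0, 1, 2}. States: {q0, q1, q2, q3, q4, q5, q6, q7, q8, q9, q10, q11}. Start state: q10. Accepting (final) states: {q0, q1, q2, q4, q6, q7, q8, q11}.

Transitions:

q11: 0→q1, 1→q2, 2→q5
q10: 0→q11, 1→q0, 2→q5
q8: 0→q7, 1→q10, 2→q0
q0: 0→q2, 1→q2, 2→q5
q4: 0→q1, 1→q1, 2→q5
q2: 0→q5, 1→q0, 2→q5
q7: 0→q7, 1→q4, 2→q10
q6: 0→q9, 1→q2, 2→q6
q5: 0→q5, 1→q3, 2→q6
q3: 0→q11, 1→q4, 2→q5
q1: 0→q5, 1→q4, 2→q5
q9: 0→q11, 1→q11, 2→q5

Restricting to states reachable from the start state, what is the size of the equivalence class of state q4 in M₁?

3

Reachable states from the start: {q0,q1,q2,q3,q4,q5,q6,q9,q10,q11}. Unreachable: {q7,q8} — drop them.
Start with accepting vs non-accepting: {q0,q1,q2,q4,q6,q11} | {q3,q5,q9,q10}.
On input 0, block {q0,q1,q2,q4,q6,q11} splits into {q0,q4,q11} and {q1,q2,q6}.
On input 0, block {q3,q5,q9,q10} splits into {q3,q9,q10} and {q5}.
Refine {q1,q2,q6} on symbol 0: members go to different blocks, giving {q1,q2} and {q6}.
Stable partition: {q0,q4,q11} | {q3,q9,q10} | {q1,q2} | {q5} | {q6} — 5 equivalence classes.
State q4 belongs to the block {q0,q4,q11}, which has 3 states.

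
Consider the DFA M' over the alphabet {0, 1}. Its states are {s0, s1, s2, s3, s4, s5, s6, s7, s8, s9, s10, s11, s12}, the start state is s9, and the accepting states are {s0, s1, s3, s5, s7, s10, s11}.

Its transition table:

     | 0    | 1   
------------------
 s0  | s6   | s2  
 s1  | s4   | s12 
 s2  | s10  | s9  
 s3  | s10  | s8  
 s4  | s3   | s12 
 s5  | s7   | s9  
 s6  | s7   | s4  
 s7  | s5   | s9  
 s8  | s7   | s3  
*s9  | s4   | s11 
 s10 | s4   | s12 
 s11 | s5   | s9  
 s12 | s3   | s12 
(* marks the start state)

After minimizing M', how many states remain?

First remove the unreachable states {s0,s1,s2,s6}; 9 states remain.
P0 = {s3,s5,s7,s10,s11} | {s4,s8,s9,s12}.
Split {s3,s5,s7,s10,s11} by δ(·,0) → {s3,s5,s7,s11} and {s10}.
Split {s3,s5,s7,s11} by δ(·,0) → {s5,s7,s11} and {s3}.
Split {s4,s8,s9,s12} by δ(·,0) → {s4,s12} and {s8} and {s9}.
No further refinement is possible. Final partition (6 blocks): {s5,s7,s11} | {s4,s12} | {s10} | {s3} | {s8} | {s9}.

6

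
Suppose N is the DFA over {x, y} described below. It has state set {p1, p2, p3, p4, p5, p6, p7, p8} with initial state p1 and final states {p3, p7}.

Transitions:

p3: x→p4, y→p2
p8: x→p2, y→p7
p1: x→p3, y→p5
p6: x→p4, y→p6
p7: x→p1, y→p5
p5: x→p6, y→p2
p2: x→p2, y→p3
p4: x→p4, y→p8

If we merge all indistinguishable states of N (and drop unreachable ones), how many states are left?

All states are reachable from the start state.
Start with accepting vs non-accepting: {p3,p7} | {p1,p2,p4,p5,p6,p8}.
On input x, block {p1,p2,p4,p5,p6,p8} splits into {p2,p4,p5,p6,p8} and {p1}.
Refine {p3,p7} on symbol x: members go to different blocks, giving {p3} and {p7}.
Refine {p2,p4,p5,p6,p8} on symbol y: members go to different blocks, giving {p4,p5,p6} and {p2} and {p8}.
On input y, block {p4,p5,p6} splits into {p4} and {p5} and {p6}.
No further refinement is possible. Final partition (8 blocks): {p3} | {p4} | {p1} | {p7} | {p2} | {p8} | {p5} | {p6}.

8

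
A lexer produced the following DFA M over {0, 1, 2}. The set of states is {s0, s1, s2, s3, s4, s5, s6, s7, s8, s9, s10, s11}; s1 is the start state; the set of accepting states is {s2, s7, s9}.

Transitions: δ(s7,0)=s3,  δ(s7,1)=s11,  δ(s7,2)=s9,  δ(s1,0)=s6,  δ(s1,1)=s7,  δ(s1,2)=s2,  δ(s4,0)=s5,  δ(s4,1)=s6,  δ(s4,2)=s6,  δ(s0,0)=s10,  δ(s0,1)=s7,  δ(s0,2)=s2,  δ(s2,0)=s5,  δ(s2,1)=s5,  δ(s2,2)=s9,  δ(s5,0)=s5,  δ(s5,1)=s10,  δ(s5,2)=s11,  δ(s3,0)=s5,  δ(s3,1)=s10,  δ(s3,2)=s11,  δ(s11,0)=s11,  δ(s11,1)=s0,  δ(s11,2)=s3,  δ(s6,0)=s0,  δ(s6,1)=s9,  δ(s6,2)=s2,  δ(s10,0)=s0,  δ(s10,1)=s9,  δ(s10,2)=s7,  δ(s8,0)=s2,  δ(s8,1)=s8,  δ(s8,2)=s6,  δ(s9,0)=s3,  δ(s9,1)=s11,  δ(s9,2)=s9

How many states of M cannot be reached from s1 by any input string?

BFS from s1 reaches {s0, s1, s2, s3, s5, s6, s7, s9, s10, s11}; the 2 state(s) s4, s8 are never visited.

2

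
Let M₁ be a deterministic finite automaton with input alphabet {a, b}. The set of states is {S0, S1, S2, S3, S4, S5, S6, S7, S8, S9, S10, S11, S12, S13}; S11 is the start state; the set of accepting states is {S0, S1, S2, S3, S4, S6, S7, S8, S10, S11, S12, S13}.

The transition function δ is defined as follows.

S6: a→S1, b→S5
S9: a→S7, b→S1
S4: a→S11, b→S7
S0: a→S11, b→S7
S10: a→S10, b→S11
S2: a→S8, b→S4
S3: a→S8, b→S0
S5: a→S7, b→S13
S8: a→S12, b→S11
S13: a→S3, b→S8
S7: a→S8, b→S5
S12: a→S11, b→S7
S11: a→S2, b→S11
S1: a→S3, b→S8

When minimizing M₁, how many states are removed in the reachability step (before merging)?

4

Starting at S11 and following transitions, the reachable set is {S0, S2, S3, S4, S5, S7, S8, S11, S12, S13}. That leaves S1, S6, S9, S10 unreachable — 4 in total.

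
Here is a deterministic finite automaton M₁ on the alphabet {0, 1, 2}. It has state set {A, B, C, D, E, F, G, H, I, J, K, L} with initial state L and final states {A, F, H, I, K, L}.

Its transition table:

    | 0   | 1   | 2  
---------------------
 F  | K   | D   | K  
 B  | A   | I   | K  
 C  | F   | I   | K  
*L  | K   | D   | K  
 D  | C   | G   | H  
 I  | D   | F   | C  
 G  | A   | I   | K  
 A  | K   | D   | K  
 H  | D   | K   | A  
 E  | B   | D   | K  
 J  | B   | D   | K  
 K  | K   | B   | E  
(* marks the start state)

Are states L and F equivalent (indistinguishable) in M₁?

Yes

States {J} cannot be reached from the start state, so discard them.
Initial partition by acceptance: {A,F,H,I,K,L} | {B,C,D,E,G}.
On input 0, block {A,F,H,I,K,L} splits into {A,F,K,L} and {H,I}.
Split {A,F,K,L} by δ(·,2) → {A,F,L} and {K}.
Refine {B,C,D,E,G} on symbol 0: members go to different blocks, giving {B,C,G} and {D,E}.
Split {H,I} by δ(·,1) → {H} and {I}.
On input 1, block {D,E} splits into {D} and {E}.
The partition is now stable with 7 blocks: {A,F,L} | {B,C,G} | {H} | {K} | {D} | {I} | {E}.
L and F lie in the same block of the stable partition, so they are equivalent — no string distinguishes them.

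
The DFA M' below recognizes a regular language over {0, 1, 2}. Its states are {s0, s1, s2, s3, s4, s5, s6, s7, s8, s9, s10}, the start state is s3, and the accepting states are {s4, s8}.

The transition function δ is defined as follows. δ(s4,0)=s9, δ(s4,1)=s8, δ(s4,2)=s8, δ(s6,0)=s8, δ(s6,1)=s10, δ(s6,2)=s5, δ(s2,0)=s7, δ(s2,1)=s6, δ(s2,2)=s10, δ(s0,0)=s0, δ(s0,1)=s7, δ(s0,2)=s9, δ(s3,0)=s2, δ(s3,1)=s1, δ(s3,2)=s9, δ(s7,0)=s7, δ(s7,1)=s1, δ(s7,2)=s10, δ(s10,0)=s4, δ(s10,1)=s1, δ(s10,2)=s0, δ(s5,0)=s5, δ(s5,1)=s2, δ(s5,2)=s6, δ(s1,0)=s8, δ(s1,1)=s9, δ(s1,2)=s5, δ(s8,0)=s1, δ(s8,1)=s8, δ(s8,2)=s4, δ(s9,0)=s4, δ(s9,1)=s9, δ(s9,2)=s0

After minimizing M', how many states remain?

Every state is reachable, so we keep all 11.
Initial partition by acceptance: {s4,s8} | {s0,s1,s2,s3,s5,s6,s7,s9,s10}.
On input 0, block {s0,s1,s2,s3,s5,s6,s7,s9,s10} splits into {s0,s2,s3,s5,s7} and {s1,s6,s9,s10}.
On input 1, block {s0,s2,s3,s5,s7} splits into {s2,s3,s7} and {s0,s5}.
Stable partition: {s4,s8} | {s2,s3,s7} | {s1,s6,s9,s10} | {s0,s5} — 4 equivalence classes.

4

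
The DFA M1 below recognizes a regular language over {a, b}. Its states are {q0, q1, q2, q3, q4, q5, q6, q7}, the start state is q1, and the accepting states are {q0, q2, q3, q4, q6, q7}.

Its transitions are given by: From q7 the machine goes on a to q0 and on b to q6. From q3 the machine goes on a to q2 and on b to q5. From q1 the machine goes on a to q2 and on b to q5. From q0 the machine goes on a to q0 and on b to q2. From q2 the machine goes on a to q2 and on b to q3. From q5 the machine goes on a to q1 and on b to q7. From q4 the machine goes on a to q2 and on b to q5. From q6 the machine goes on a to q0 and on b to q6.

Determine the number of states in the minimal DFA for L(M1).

6

Reachable states from the start: {q0,q1,q2,q3,q5,q6,q7}. Unreachable: {q4} — drop them.
Start with accepting vs non-accepting: {q0,q2,q3,q6,q7} | {q1,q5}.
On input b, block {q0,q2,q3,q6,q7} splits into {q0,q2,q6,q7} and {q3}.
Refine {q0,q2,q6,q7} on symbol b: members go to different blocks, giving {q0,q6,q7} and {q2}.
Split {q0,q6,q7} by δ(·,b) → {q6,q7} and {q0}.
Split {q1,q5} by δ(·,a) → {q1} and {q5}.
Stable partition: {q6,q7} | {q1} | {q3} | {q2} | {q0} | {q5} — 6 equivalence classes.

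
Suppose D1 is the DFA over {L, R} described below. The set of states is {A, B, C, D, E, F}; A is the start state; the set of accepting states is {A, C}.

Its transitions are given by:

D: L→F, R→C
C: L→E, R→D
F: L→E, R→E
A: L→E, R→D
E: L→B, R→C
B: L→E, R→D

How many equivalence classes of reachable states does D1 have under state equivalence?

3

All states are reachable from the start state.
Start with accepting vs non-accepting: {A,C} | {B,D,E,F}.
On input R, block {B,D,E,F} splits into {B,F} and {D,E}.
Stable partition: {A,C} | {B,F} | {D,E} — 3 equivalence classes.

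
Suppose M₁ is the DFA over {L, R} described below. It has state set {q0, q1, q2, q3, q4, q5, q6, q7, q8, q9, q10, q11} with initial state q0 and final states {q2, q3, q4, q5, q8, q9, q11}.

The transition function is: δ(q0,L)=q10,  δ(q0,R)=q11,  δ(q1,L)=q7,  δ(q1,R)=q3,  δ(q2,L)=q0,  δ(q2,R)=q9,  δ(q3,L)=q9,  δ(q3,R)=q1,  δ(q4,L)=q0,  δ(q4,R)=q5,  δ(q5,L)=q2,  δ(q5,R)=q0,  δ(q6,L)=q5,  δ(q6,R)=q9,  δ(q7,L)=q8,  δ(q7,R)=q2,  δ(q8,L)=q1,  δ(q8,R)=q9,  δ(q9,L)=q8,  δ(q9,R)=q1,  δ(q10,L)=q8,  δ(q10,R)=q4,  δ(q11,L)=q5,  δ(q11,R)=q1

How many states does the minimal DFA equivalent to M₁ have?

First remove the unreachable states {q6}; 11 states remain.
Initial partition by acceptance: {q2,q3,q4,q5,q8,q9,q11} | {q0,q1,q7,q10}.
Split {q2,q3,q4,q5,q8,q9,q11} by δ(·,L) → {q3,q5,q9,q11} and {q2,q4,q8}.
Split {q3,q5,q9,q11} by δ(·,L) → {q3,q11} and {q5,q9}.
On input L, block {q0,q1,q7,q10} splits into {q0,q1} and {q7,q10}.
Stable partition: {q3,q11} | {q0,q1} | {q2,q4,q8} | {q5,q9} | {q7,q10} — 5 equivalence classes.

5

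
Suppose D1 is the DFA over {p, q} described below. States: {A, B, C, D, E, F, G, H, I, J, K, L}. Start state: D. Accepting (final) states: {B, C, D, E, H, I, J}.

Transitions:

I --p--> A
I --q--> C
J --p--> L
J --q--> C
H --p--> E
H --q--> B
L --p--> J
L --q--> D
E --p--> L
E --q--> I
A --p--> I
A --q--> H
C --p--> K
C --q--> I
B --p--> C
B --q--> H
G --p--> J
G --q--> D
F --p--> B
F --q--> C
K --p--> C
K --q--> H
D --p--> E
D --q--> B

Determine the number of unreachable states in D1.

No path from D leads to F, G; the other 10 states are all reachable.

2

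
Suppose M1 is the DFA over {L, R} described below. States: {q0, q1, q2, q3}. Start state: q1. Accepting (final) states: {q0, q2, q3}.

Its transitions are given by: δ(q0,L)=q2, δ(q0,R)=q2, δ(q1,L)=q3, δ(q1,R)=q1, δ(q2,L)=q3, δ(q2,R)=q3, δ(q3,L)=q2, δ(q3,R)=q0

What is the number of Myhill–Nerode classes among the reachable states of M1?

2

All states are reachable from the start state.
Start with accepting vs non-accepting: {q0,q2,q3} | {q1}.
No further refinement is possible. Final partition (2 blocks): {q0,q2,q3} | {q1}.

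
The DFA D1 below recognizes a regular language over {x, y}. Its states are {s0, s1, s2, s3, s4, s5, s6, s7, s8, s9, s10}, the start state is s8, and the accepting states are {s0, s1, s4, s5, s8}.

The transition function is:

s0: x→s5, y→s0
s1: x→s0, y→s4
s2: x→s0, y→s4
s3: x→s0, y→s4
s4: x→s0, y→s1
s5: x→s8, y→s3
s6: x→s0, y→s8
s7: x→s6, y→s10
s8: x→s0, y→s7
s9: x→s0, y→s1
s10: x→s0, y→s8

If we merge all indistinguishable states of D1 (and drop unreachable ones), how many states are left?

Reachable states from the start: {s0,s1,s3,s4,s5,s6,s7,s8,s10}. Unreachable: {s2,s9} — drop them.
Start with accepting vs non-accepting: {s0,s1,s4,s5,s8} | {s3,s6,s7,s10}.
Refine {s0,s1,s4,s5,s8} on symbol y: members go to different blocks, giving {s0,s1,s4} and {s5,s8}.
Split {s0,s1,s4} by δ(·,x) → {s1,s4} and {s0}.
Split {s3,s6,s7,s10} by δ(·,x) → {s3,s6,s10} and {s7}.
Split {s3,s6,s10} by δ(·,y) → {s6,s10} and {s3}.
On input x, block {s5,s8} splits into {s5} and {s8}.
The partition is now stable with 7 blocks: {s1,s4} | {s6,s10} | {s5} | {s0} | {s7} | {s3} | {s8}.

7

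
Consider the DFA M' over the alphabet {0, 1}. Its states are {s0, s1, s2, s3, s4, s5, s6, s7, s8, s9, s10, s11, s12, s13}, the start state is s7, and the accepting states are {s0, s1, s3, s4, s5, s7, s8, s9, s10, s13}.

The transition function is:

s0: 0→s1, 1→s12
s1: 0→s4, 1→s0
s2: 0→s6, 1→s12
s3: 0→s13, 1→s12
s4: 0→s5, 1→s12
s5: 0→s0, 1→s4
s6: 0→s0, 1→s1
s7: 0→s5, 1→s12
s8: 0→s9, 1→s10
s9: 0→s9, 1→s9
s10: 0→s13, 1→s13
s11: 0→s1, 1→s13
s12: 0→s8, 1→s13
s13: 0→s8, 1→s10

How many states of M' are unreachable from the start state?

Starting at s7 and following transitions, the reachable set is {s0, s1, s4, s5, s7, s8, s9, s10, s12, s13}. That leaves s2, s3, s6, s11 unreachable — 4 in total.

4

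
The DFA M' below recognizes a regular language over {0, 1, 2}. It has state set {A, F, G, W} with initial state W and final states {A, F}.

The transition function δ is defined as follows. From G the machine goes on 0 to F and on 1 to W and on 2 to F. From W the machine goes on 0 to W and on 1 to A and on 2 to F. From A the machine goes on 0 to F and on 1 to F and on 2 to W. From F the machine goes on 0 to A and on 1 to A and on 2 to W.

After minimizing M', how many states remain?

2

States {G} cannot be reached from the start state, so discard them.
Start with accepting vs non-accepting: {A,F} | {W}.
Stable partition: {A,F} | {W} — 2 equivalence classes.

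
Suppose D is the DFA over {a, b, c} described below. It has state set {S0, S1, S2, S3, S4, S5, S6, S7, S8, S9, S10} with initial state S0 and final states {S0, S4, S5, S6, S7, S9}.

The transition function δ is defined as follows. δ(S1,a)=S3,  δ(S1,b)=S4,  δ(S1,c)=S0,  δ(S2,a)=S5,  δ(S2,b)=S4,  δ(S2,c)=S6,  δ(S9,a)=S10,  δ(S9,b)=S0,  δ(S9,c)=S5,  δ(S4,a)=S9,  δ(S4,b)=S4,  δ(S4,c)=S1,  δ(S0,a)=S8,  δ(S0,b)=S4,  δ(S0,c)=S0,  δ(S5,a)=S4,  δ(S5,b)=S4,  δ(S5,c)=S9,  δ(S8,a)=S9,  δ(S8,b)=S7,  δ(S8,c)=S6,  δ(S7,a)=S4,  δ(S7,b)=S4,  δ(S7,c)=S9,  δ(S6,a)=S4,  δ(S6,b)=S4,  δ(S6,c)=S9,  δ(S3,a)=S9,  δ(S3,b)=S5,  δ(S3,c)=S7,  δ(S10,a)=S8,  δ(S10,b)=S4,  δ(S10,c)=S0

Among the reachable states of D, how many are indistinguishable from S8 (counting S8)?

2

Reachable states from the start: {S0,S1,S3,S4,S5,S6,S7,S8,S9,S10}. Unreachable: {S2} — drop them.
Start with accepting vs non-accepting: {S0,S4,S5,S6,S7,S9} | {S1,S3,S8,S10}.
Split {S0,S4,S5,S6,S7,S9} by δ(·,a) → {S4,S5,S6,S7} and {S0,S9}.
On input a, block {S4,S5,S6,S7} splits into {S5,S6,S7} and {S4}.
Split {S1,S3,S8,S10} by δ(·,a) → {S1,S10} and {S3,S8}.
Refine {S0,S9} on symbol a: members go to different blocks, giving {S0} and {S9}.
No further refinement is possible. Final partition (6 blocks): {S5,S6,S7} | {S1,S10} | {S0} | {S4} | {S3,S8} | {S9}.
State S8 belongs to the block {S3,S8}, which has 2 states.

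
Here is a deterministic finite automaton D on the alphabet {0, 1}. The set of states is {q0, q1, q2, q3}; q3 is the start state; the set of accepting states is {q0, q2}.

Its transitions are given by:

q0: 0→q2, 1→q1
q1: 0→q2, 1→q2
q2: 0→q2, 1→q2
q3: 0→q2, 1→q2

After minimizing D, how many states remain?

2

States {q0,q1} cannot be reached from the start state, so discard them.
Initial partition by acceptance: {q2} | {q3}.
The partition is now stable with 2 blocks: {q2} | {q3}.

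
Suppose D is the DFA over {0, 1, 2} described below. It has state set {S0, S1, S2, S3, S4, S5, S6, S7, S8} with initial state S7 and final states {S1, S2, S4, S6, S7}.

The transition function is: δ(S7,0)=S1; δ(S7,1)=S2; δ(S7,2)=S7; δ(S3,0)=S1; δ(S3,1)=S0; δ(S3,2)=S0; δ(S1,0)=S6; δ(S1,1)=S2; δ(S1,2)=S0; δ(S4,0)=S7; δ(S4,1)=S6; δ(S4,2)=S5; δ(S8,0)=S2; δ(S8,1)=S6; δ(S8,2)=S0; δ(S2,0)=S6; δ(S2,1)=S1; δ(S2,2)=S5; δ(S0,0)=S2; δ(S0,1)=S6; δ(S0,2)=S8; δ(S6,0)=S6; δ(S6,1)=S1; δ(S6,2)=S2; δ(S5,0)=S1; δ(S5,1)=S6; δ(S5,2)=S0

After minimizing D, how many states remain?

Reachable states from the start: {S0,S1,S2,S5,S6,S7,S8}. Unreachable: {S3,S4} — drop them.
P0 = {S1,S2,S6,S7} | {S0,S5,S8}.
Refine {S1,S2,S6,S7} on symbol 2: members go to different blocks, giving {S1,S2} and {S6,S7}.
On input 0, block {S6,S7} splits into {S6} and {S7}.
The partition is now stable with 4 blocks: {S1,S2} | {S0,S5,S8} | {S6} | {S7}.

4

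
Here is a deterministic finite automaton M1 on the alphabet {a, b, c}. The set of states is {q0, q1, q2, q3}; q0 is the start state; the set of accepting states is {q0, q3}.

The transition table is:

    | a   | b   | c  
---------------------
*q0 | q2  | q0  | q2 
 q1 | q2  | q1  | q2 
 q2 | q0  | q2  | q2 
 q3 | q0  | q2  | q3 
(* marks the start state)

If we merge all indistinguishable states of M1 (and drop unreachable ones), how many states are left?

Reachable states from the start: {q0,q2}. Unreachable: {q1,q3} — drop them.
Start with accepting vs non-accepting: {q0} | {q2}.
The partition is now stable with 2 blocks: {q0} | {q2}.

2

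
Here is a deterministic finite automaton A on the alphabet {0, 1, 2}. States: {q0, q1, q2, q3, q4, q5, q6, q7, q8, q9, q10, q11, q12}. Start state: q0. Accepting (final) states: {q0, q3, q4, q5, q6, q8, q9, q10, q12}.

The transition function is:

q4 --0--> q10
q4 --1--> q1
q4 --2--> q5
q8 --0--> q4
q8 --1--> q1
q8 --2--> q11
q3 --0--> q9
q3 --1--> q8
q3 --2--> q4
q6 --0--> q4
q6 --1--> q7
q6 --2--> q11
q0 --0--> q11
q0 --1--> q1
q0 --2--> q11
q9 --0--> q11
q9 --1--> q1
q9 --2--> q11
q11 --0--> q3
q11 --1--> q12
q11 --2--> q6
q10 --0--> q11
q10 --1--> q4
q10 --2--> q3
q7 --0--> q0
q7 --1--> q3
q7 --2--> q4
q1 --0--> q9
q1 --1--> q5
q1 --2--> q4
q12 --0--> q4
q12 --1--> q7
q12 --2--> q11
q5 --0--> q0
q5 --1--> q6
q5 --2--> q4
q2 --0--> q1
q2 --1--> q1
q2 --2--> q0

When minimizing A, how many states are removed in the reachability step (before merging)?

1

No path from q0 leads to q2; the other 12 states are all reachable.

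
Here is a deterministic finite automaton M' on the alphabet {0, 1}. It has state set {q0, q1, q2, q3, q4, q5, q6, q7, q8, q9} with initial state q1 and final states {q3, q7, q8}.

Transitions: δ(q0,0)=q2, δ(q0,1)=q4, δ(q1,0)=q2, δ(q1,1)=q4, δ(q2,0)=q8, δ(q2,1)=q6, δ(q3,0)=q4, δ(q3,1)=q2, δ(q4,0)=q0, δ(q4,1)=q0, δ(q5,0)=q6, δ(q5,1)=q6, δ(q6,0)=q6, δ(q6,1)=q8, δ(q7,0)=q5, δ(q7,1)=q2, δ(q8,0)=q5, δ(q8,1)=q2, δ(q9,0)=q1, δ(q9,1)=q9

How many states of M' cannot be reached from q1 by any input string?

3

BFS from q1 reaches {q0, q1, q2, q4, q5, q6, q8}; the 3 state(s) q3, q7, q9 are never visited.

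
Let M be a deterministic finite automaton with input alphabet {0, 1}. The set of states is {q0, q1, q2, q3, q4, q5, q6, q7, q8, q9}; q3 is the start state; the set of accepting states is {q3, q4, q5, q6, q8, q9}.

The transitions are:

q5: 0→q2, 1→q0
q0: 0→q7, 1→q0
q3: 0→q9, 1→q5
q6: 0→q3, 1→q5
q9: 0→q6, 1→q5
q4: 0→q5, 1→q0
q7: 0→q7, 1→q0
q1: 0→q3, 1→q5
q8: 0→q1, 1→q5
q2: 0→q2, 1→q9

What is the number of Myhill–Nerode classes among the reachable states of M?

4

Reachable states from the start: {q0,q2,q3,q5,q6,q7,q9}. Unreachable: {q1,q4,q8} — drop them.
Initial partition by acceptance: {q3,q5,q6,q9} | {q0,q2,q7}.
Refine {q3,q5,q6,q9} on symbol 0: members go to different blocks, giving {q3,q6,q9} and {q5}.
On input 1, block {q0,q2,q7} splits into {q0,q7} and {q2}.
Stable partition: {q3,q6,q9} | {q0,q7} | {q5} | {q2} — 4 equivalence classes.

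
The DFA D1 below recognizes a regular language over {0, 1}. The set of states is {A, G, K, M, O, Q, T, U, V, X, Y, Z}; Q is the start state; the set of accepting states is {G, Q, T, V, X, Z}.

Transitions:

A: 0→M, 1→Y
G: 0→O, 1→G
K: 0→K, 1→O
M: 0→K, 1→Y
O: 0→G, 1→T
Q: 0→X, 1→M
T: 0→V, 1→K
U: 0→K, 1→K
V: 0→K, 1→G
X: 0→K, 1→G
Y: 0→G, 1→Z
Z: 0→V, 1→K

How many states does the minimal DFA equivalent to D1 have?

5

First remove the unreachable states {A,U}; 10 states remain.
Initial partition by acceptance: {G,Q,T,V,X,Z} | {K,M,O,Y}.
On input 0, block {G,Q,T,V,X,Z} splits into {G,V,X} and {Q,T,Z}.
Split {K,M,O,Y} by δ(·,0) → {K,M} and {O,Y}.
On input 0, block {G,V,X} splits into {V,X} and {G}.
No further refinement is possible. Final partition (5 blocks): {V,X} | {K,M} | {Q,T,Z} | {O,Y} | {G}.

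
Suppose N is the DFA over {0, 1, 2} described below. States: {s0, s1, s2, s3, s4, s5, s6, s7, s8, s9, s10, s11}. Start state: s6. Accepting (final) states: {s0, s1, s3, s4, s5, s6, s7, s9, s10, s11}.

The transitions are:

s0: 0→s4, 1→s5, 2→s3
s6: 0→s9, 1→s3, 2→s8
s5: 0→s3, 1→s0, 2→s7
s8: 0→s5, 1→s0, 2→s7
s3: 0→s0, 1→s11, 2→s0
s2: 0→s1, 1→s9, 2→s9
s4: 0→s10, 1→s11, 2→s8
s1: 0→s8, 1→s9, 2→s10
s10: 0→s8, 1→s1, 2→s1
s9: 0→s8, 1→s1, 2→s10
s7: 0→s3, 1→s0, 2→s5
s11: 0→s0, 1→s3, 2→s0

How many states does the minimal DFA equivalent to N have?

States {s2} cannot be reached from the start state, so discard them.
Initial partition by acceptance: {s0,s1,s3,s4,s5,s6,s7,s9,s10,s11} | {s8}.
Split {s0,s1,s3,s4,s5,s6,s7,s9,s10,s11} by δ(·,0) → {s0,s3,s4,s5,s6,s7,s11} and {s1,s9,s10}.
On input 0, block {s0,s3,s4,s5,s6,s7,s11} splits into {s0,s3,s5,s7,s11} and {s4,s6}.
Refine {s0,s3,s5,s7,s11} on symbol 0: members go to different blocks, giving {s3,s5,s7,s11} and {s0}.
On input 0, block {s3,s5,s7,s11} splits into {s3,s11} and {s5,s7}.
No further refinement is possible. Final partition (6 blocks): {s3,s11} | {s8} | {s1,s9,s10} | {s4,s6} | {s0} | {s5,s7}.

6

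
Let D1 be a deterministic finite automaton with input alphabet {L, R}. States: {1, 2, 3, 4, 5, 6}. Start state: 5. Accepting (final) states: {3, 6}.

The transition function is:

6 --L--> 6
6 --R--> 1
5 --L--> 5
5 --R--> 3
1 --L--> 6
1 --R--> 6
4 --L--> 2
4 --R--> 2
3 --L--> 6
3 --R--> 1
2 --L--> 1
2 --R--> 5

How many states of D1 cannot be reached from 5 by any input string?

Starting at 5 and following transitions, the reachable set is {1, 3, 5, 6}. That leaves 2, 4 unreachable — 2 in total.

2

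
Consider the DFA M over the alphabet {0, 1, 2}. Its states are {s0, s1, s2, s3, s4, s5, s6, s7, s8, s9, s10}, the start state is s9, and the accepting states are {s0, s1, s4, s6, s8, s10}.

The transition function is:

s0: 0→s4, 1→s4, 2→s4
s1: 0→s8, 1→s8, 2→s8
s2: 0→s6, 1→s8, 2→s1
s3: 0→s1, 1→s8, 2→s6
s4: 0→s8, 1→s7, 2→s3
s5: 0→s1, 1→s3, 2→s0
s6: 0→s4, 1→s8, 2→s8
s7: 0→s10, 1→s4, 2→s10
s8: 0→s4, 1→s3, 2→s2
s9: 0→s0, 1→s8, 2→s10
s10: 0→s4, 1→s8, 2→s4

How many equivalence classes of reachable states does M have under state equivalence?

3

States {s5} cannot be reached from the start state, so discard them.
P0 = {s0,s1,s4,s6,s8,s10} | {s2,s3,s7,s9}.
Split {s0,s1,s4,s6,s8,s10} by δ(·,1) → {s0,s1,s6,s10} and {s4,s8}.
No further refinement is possible. Final partition (3 blocks): {s0,s1,s6,s10} | {s2,s3,s7,s9} | {s4,s8}.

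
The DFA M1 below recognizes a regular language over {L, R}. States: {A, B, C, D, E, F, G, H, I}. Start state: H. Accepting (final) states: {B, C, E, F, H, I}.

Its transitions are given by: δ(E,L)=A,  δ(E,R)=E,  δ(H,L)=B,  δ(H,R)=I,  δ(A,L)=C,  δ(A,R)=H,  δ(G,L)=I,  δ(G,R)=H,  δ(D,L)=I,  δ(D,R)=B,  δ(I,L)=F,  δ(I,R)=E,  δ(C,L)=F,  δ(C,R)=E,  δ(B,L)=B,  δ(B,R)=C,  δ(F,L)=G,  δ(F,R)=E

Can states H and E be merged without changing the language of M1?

First remove the unreachable states {D}; 8 states remain.
Initial partition by acceptance: {B,C,E,F,H,I} | {A,G}.
Refine {B,C,E,F,H,I} on symbol L: members go to different blocks, giving {B,C,H,I} and {E,F}.
Refine {B,C,H,I} on symbol L: members go to different blocks, giving {B,H} and {C,I}.
The partition is now stable with 4 blocks: {B,H} | {A,G} | {E,F} | {C,I}.
H and E end up in different blocks, so they are distinguishable. For instance, the string 'L' is accepted from only H.

No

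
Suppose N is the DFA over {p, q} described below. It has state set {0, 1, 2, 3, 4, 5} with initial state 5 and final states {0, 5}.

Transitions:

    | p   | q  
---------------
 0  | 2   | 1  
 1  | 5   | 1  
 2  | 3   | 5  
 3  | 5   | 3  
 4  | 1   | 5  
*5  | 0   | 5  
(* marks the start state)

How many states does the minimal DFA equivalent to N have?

States {4} cannot be reached from the start state, so discard them.
Start with accepting vs non-accepting: {0,5} | {1,2,3}.
Refine {0,5} on symbol p: members go to different blocks, giving {0} and {5}.
Refine {1,2,3} on symbol p: members go to different blocks, giving {1,3} and {2}.
No further refinement is possible. Final partition (4 blocks): {0} | {1,3} | {5} | {2}.

4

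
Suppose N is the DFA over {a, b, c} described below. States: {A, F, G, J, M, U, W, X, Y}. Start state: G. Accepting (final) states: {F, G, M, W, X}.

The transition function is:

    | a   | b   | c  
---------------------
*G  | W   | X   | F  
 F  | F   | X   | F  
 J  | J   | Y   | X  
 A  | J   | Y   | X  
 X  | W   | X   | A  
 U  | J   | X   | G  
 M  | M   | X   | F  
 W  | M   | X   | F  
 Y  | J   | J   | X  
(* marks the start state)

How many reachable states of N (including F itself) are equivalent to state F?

States {U} cannot be reached from the start state, so discard them.
Initial partition by acceptance: {F,G,M,W,X} | {A,J,Y}.
On input c, block {F,G,M,W,X} splits into {F,G,M,W} and {X}.
No further refinement is possible. Final partition (3 blocks): {F,G,M,W} | {A,J,Y} | {X}.
The equivalence class containing F is {F,G,M,W}, of size 4.

4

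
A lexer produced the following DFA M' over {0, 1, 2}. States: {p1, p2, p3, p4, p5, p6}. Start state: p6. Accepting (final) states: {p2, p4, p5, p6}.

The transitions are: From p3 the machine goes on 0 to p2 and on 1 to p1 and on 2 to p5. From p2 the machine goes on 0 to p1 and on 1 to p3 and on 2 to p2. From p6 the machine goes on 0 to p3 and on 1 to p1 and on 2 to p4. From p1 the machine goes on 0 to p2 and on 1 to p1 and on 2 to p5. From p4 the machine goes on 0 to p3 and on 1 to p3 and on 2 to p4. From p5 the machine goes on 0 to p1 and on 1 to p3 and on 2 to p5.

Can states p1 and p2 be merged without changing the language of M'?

Every state is reachable, so we keep all 6.
Start with accepting vs non-accepting: {p2,p4,p5,p6} | {p1,p3}.
No further refinement is possible. Final partition (2 blocks): {p2,p4,p5,p6} | {p1,p3}.
p1 and p2 end up in different blocks, so they are distinguishable. For instance, the string 'ε' is accepted from only p2.

No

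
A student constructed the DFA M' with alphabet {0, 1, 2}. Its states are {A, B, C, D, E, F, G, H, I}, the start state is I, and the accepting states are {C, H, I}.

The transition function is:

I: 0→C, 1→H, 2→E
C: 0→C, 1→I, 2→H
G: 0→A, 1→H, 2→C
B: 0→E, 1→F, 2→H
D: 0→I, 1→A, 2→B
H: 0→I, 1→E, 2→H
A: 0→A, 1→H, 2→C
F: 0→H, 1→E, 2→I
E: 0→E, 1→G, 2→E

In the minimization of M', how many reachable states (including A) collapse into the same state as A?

First remove the unreachable states {B,D,F}; 6 states remain.
Start with accepting vs non-accepting: {C,H,I} | {A,E,G}.
Refine {C,H,I} on symbol 1: members go to different blocks, giving {C,I} and {H}.
Refine {C,I} on symbol 1: members go to different blocks, giving {C} and {I}.
On input 1, block {A,E,G} splits into {A,G} and {E}.
The partition is now stable with 5 blocks: {C} | {A,G} | {H} | {I} | {E}.
The equivalence class containing A is {A,G}, of size 2.

2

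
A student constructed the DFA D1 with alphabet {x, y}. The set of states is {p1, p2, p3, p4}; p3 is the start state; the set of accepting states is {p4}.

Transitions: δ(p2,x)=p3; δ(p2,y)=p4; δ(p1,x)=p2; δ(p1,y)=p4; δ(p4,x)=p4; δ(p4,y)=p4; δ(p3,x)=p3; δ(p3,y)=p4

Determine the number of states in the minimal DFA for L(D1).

Reachable states from the start: {p3,p4}. Unreachable: {p1,p2} — drop them.
Initial partition by acceptance: {p4} | {p3}.
The partition is now stable with 2 blocks: {p4} | {p3}.

2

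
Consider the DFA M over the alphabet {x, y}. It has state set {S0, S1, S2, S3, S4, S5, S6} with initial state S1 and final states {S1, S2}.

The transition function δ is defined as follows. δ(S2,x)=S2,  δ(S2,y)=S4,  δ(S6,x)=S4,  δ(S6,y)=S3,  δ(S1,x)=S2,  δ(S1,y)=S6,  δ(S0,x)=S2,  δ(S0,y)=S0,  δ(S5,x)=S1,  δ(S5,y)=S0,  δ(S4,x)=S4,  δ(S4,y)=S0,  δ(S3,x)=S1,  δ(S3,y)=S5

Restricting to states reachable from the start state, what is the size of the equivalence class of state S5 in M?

3

P0 = {S1,S2} | {S0,S3,S4,S5,S6}.
Split {S0,S3,S4,S5,S6} by δ(·,x) → {S0,S3,S5} and {S4,S6}.
Stable partition: {S1,S2} | {S0,S3,S5} | {S4,S6} — 3 equivalence classes.
State S5 belongs to the block {S0,S3,S5}, which has 3 states.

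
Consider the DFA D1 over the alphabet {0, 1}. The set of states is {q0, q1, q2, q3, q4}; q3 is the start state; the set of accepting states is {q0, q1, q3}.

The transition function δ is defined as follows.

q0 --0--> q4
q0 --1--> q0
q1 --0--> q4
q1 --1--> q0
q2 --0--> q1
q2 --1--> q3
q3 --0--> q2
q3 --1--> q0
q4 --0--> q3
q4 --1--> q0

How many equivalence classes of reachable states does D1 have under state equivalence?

Every state is reachable, so we keep all 5.
Start with accepting vs non-accepting: {q0,q1,q3} | {q2,q4}.
Stable partition: {q0,q1,q3} | {q2,q4} — 2 equivalence classes.

2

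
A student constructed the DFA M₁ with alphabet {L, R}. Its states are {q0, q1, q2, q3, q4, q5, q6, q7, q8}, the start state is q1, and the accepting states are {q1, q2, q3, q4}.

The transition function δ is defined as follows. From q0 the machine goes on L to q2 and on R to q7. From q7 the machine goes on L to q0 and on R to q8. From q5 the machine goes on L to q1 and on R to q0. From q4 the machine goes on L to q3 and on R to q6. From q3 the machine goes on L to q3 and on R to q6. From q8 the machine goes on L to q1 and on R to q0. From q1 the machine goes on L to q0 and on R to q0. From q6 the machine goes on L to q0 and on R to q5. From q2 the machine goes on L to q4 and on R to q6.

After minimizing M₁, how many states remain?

P0 = {q1,q2,q3,q4} | {q0,q5,q6,q7,q8}.
Split {q1,q2,q3,q4} by δ(·,L) → {q2,q3,q4} and {q1}.
Refine {q0,q5,q6,q7,q8} on symbol L: members go to different blocks, giving {q5,q8} and {q6,q7} and {q0}.
Stable partition: {q2,q3,q4} | {q5,q8} | {q1} | {q6,q7} | {q0} — 5 equivalence classes.

5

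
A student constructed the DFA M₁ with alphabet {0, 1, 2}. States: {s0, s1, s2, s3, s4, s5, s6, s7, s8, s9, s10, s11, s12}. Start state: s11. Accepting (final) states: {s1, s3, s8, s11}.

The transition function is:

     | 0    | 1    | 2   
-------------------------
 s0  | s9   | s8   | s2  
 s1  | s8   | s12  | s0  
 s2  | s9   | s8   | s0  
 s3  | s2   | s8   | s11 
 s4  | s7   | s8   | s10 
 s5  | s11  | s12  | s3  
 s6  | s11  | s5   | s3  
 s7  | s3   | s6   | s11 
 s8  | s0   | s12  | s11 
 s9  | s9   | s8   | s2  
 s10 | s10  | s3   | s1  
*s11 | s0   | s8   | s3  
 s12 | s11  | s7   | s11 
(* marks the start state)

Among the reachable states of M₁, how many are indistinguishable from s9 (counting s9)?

3

First remove the unreachable states {s1,s4,s10}; 10 states remain.
Initial partition by acceptance: {s3,s8,s11} | {s0,s2,s5,s6,s7,s9,s12}.
Refine {s3,s8,s11} on symbol 1: members go to different blocks, giving {s3,s11} and {s8}.
Split {s0,s2,s5,s6,s7,s9,s12} by δ(·,0) → {s5,s6,s7,s12} and {s0,s2,s9}.
The partition is now stable with 4 blocks: {s3,s11} | {s5,s6,s7,s12} | {s8} | {s0,s2,s9}.
State s9 belongs to the block {s0,s2,s9}, which has 3 states.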